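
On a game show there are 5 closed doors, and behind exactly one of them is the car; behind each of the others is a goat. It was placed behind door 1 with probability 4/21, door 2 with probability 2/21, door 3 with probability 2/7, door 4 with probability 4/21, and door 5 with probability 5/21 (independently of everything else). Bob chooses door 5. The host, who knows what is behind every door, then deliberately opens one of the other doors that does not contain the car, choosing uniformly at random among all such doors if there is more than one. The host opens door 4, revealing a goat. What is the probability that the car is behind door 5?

5/21

Condition on the true location of the car.
If it is behind door 1 (prior 4/21): the host has 3 equally likely choices, so probability 1/3; weight (4/21)·(1/3) = 4/63.
If it is behind door 2 (prior 2/21): the host has 3 equally likely choices, so probability 1/3; weight (2/21)·(1/3) = 2/63.
If it is behind door 3 (prior 2/7): the host has 3 equally likely choices, so probability 1/3; weight (2/7)·(1/3) = 2/21.
If it is behind door 4 (prior 4/21): the host opened door 4, so this case is ruled out; weight (4/21)·0 = 0.
If it is behind door 5 (prior 5/21): the host has 4 equally likely choices, so probability 1/4; weight (5/21)·(1/4) = 5/84.
The weights sum to 1/4.
So P(the car behind door 5 | the host opened door 4) = (5/84) / (1/4) = 5/21.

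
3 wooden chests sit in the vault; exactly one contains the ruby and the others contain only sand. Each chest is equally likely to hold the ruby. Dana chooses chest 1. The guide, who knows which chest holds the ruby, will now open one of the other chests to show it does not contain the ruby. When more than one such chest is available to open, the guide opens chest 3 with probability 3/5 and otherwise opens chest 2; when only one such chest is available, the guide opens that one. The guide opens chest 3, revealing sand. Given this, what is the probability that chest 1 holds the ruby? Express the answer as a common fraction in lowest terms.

3/8

Consider each possible location of the ruby in turn.
If it is in chest 1 (prior 1/3): chest 3 is available, opened with probability 3/5; weight (1/3)·(3/5) = 1/5.
If it is in chest 2 (prior 1/3): only chest 3 is available, probability 1; weight (1/3)·1 = 1/3.
If it is in chest 3 (prior 1/3): the guide opened chest 3, so this case is ruled out; weight (1/3)·0 = 0.
The weights sum to 8/15.
So P(the ruby in chest 1 | the guide opened chest 3) = (1/5) / (8/15) = 3/8.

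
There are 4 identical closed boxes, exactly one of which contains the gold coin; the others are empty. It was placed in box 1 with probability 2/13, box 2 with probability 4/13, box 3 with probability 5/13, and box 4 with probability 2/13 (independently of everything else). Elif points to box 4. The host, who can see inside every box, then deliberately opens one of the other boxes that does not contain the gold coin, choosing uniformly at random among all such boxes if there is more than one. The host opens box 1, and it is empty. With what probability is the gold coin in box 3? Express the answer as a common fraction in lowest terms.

15/31

Consider each possible location of the gold coin in turn.
If it is in box 1 (prior 2/13): the host opened box 1, so this case is ruled out; weight (2/13)·0 = 0.
If it is in box 2 (prior 4/13): the host has 2 equally likely choices, so probability 1/2; weight (4/13)·(1/2) = 2/13.
If it is in box 3 (prior 5/13): the host has 2 equally likely choices, so probability 1/2; weight (5/13)·(1/2) = 5/26.
If it is in box 4 (prior 2/13): the host has 3 equally likely choices, so probability 1/3; weight (2/13)·(1/3) = 2/39.
The weights sum to 31/78.
So P(the gold coin in box 3 | the host opened box 1) = (5/26) / (31/78) = 15/31.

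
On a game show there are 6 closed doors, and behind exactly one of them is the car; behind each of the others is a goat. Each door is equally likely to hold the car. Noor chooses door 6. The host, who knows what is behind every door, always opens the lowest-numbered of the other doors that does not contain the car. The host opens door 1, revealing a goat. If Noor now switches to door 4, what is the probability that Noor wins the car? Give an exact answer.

Apply Bayes' rule, conditioning on where the car actually is.
If it is behind door 1 (prior 1/6): the host opened door 1, so this case is ruled out; weight (1/6)·0 = 0.
If it is behind any of doors 2, 3, 4, 5, and 6 (prior 1/6 each): door 1 is the lowest-numbered option available, probability 1; weight (1/6)·1 = 1/6 each.
The weights sum to 5/6.
So P(the car behind door 4 | the host opened door 1) = (1/6) / (5/6) = 1/5.

1/5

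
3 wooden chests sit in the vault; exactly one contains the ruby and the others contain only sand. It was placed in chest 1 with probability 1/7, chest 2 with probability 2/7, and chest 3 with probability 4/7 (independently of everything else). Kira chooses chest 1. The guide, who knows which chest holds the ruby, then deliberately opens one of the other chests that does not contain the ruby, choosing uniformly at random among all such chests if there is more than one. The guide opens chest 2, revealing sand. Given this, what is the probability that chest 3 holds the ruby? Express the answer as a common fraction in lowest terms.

Condition on the true location of the ruby.
If it is in chest 1 (prior 1/7): the guide has 2 equally likely choices, so probability 1/2; weight (1/7)·(1/2) = 1/14.
If it is in chest 2 (prior 2/7): the guide opened chest 2, so this case is ruled out; weight (2/7)·0 = 0.
If it is in chest 3 (prior 4/7): the guide has no choice, probability 1; weight (4/7)·1 = 4/7.
The weights sum to 9/14.
So P(the ruby in chest 3 | the guide opened chest 2) = (4/7) / (9/14) = 8/9.

8/9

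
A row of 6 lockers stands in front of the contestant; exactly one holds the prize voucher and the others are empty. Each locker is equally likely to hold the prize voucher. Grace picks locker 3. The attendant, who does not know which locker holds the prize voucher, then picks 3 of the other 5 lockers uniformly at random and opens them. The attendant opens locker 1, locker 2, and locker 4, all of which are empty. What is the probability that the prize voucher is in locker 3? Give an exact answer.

Because the attendant chose which lockers to open without knowing where the prize voucher is, the choice is independent of the prize location. Learning that none of the 3 opened lockers holds the prize voucher simply rules out those 3 locations and leaves the remaining 3 lockers still equally likely by symmetry.
So P(the prize voucher in locker 3) = 1/3.

1/3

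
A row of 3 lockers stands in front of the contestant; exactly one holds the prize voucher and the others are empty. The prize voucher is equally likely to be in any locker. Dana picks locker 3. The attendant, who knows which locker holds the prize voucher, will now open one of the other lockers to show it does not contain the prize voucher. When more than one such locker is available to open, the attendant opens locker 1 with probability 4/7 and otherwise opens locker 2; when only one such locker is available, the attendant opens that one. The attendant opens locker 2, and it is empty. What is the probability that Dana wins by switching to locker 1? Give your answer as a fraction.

7/10

Apply Bayes' rule, conditioning on where the prize voucher actually is.
If it is in locker 1 (prior 1/3): only locker 2 is available, probability 1; weight (1/3)·1 = 1/3.
If it is in locker 2 (prior 1/3): the attendant opened locker 2, so this case is ruled out; weight (1/3)·0 = 0.
If it is in locker 3 (prior 1/3): locker 1 is available but not opened, probability 3/7; weight (1/3)·(3/7) = 1/7.
The weights sum to 10/21.
So P(the prize voucher in locker 1 | the attendant opened locker 2) = (1/3) / (10/21) = 7/10.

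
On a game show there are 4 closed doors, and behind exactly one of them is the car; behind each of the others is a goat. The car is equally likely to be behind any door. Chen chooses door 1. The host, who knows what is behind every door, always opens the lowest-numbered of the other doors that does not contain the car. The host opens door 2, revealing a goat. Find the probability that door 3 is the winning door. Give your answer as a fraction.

1/3

Condition on the true location of the car.
If it is behind any of doors 1, 3, and 4 (prior 1/4 each): door 2 is the lowest-numbered option available, probability 1; weight (1/4)·1 = 1/4 each.
If it is behind door 2 (prior 1/4): the host opened door 2, so this case is ruled out; weight (1/4)·0 = 0.
The weights sum to 3/4.
So P(the car behind door 3 | the host opened door 2) = (1/4) / (3/4) = 1/3.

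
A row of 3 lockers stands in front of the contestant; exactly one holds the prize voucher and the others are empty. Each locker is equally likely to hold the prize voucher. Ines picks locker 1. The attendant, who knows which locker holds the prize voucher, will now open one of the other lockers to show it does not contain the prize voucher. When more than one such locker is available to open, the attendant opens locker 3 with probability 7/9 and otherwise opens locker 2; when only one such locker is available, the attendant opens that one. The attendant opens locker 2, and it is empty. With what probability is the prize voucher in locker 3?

Apply Bayes' rule, conditioning on where the prize voucher actually is.
If it is in locker 1 (prior 1/3): locker 3 is available but not opened, probability 2/9; weight (1/3)·(2/9) = 2/27.
If it is in locker 2 (prior 1/3): the attendant opened locker 2, so this case is ruled out; weight (1/3)·0 = 0.
If it is in locker 3 (prior 1/3): only locker 2 is available, probability 1; weight (1/3)·1 = 1/3.
The weights sum to 11/27.
So P(the prize voucher in locker 3 | the attendant opened locker 2) = (1/3) / (11/27) = 9/11.

9/11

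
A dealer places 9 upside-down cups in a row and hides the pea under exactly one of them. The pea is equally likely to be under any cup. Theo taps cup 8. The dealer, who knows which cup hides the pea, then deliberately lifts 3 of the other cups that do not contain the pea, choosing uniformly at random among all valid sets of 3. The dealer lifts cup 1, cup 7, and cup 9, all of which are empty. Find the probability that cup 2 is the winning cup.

Consider each possible location of the pea in turn.
If it is under any of cups 1, 7, and 9 (prior 1/9 each): that cup was opened and seen not to hold the prize — ruled out; weight (1/9)·0 = 0 each.
If it is under any of cups 2, 3, 4, 5, and 6 (prior 1/9 each): the dealer has 35 equally likely choices, so probability 1/35; weight (1/9)·(1/35) = 1/315 each.
If it is under cup 8 (prior 1/9): the dealer has 56 equally likely choices, so probability 1/56; weight (1/9)·(1/56) = 1/504.
The weights sum to 1/56.
So P(the pea under cup 2 | the dealer opened cup 1, cup 7, and cup 9) = (1/315) / (1/56) = 8/45.

8/45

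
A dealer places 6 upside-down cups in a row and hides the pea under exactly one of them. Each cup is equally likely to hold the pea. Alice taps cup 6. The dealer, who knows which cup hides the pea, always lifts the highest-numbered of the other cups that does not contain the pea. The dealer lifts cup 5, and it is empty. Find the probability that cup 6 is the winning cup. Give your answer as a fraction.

Consider each possible location of the pea in turn.
If it is under any of cups 1, 2, 3, 4, and 6 (prior 1/6 each): cup 5 is the highest-numbered option available, probability 1; weight (1/6)·1 = 1/6 each.
If it is under cup 5 (prior 1/6): the dealer opened cup 5, so this case is ruled out; weight (1/6)·0 = 0.
The weights sum to 5/6.
So P(the pea under cup 6 | the dealer opened cup 5) = (1/6) / (5/6) = 1/5.

1/5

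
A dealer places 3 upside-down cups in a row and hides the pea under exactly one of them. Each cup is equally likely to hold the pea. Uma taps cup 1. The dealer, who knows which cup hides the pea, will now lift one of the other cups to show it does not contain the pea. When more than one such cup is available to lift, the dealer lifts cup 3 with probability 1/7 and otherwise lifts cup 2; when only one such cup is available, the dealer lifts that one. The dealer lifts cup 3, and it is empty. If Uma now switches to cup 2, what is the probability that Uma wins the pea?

7/8

Consider each possible location of the pea in turn.
If it is under cup 1 (prior 1/3): cup 3 is available, opened with probability 1/7; weight (1/3)·(1/7) = 1/21.
If it is under cup 2 (prior 1/3): only cup 3 is available, probability 1; weight (1/3)·1 = 1/3.
If it is under cup 3 (prior 1/3): the dealer opened cup 3, so this case is ruled out; weight (1/3)·0 = 0.
The weights sum to 8/21.
So P(the pea under cup 2 | the dealer opened cup 3) = (1/3) / (8/21) = 7/8.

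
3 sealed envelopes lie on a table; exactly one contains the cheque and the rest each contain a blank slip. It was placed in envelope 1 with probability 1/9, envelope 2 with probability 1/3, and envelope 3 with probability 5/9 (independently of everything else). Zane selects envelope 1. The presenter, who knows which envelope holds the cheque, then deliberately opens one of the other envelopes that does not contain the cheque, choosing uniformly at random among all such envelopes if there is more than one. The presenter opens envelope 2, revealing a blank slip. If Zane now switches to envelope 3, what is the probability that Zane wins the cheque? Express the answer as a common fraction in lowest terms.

Condition on the true location of the cheque.
If it is in envelope 1 (prior 1/9): the presenter has 2 equally likely choices, so probability 1/2; weight (1/9)·(1/2) = 1/18.
If it is in envelope 2 (prior 1/3): the presenter opened envelope 2, so this case is ruled out; weight (1/3)·0 = 0.
If it is in envelope 3 (prior 5/9): the presenter has no choice, probability 1; weight (5/9)·1 = 5/9.
The weights sum to 11/18.
So P(the cheque in envelope 3 | the presenter opened envelope 2) = (5/9) / (11/18) = 10/11.

10/11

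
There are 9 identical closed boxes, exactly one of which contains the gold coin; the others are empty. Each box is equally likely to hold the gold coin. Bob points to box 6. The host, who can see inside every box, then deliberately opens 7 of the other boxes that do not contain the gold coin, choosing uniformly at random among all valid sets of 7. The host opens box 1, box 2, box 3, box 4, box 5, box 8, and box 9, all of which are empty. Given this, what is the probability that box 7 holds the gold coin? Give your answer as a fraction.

8/9

Consider each possible location of the gold coin in turn.
If it is in any of boxes 1, 2, 3, 4, 5, 8, and 9 (prior 1/9 each): that box was opened and seen not to hold the prize — ruled out; weight (1/9)·0 = 0 each.
If it is in box 6 (prior 1/9): the host has 8 equally likely choices, so probability 1/8; weight (1/9)·(1/8) = 1/72.
If it is in box 7 (prior 1/9): the host has no choice, probability 1; weight (1/9)·1 = 1/9.
The weights sum to 1/8.
So P(the gold coin in box 7 | the host opened box 1, box 2, box 3, box 4, box 5, box 8, and box 9) = (1/9) / (1/8) = 8/9.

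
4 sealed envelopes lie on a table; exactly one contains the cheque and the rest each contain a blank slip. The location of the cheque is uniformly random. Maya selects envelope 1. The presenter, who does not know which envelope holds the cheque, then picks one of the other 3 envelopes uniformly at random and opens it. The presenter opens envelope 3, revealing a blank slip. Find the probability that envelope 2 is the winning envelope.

Because the presenter chose which envelope to open without knowing where the cheque is, the choice is independent of the prize location. Learning that envelope 3 does not hold the cheque simply rules out that one location and leaves the remaining 3 envelopes still equally likely by symmetry.
So P(the cheque in envelope 2) = 1/3.

1/3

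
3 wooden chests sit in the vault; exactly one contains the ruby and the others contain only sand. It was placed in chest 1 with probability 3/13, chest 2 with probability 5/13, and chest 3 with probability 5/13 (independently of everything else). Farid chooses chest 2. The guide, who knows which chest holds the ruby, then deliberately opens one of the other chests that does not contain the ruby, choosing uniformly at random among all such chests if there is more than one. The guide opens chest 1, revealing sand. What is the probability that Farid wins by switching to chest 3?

Apply Bayes' rule, conditioning on where the ruby actually is.
If it is in chest 1 (prior 3/13): the guide opened chest 1, so this case is ruled out; weight (3/13)·0 = 0.
If it is in chest 2 (prior 5/13): the guide has 2 equally likely choices, so probability 1/2; weight (5/13)·(1/2) = 5/26.
If it is in chest 3 (prior 5/13): the guide has no choice, probability 1; weight (5/13)·1 = 5/13.
The weights sum to 15/26.
So P(the ruby in chest 3 | the guide opened chest 1) = (5/13) / (15/26) = 2/3.

2/3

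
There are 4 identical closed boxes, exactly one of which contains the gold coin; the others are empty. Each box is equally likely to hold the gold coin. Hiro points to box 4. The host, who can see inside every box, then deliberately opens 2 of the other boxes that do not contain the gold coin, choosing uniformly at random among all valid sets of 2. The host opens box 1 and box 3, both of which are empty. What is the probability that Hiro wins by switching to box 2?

3/4

Consider each possible location of the gold coin in turn.
If it is in either of boxes 1 and 3 (prior 1/4 each): that box was opened and seen not to hold the prize — ruled out; weight (1/4)·0 = 0 each.
If it is in box 2 (prior 1/4): the host has no choice, probability 1; weight (1/4)·1 = 1/4.
If it is in box 4 (prior 1/4): the host has 3 equally likely choices, so probability 1/3; weight (1/4)·(1/3) = 1/12.
The weights sum to 1/3.
So P(the gold coin in box 2 | the host opened box 1 and box 3) = (1/4) / (1/3) = 3/4.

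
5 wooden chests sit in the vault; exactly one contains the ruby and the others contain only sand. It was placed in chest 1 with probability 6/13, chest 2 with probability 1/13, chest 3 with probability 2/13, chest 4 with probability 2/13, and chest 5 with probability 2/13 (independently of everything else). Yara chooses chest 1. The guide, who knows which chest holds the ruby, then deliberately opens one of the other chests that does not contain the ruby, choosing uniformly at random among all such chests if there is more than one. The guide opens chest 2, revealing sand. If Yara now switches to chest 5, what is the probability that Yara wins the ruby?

Condition on the true location of the ruby.
If it is in chest 1 (prior 6/13): the guide has 4 equally likely choices, so probability 1/4; weight (6/13)·(1/4) = 3/26.
If it is in chest 2 (prior 1/13): the guide opened chest 2, so this case is ruled out; weight (1/13)·0 = 0.
If it is in any of chests 3, 4, and 5 (prior 2/13 each): the guide has 3 equally likely choices, so probability 1/3; weight (2/13)·(1/3) = 2/39 each.
The weights sum to 7/26.
So P(the ruby in chest 5 | the guide opened chest 2) = (2/39) / (7/26) = 4/21.

4/21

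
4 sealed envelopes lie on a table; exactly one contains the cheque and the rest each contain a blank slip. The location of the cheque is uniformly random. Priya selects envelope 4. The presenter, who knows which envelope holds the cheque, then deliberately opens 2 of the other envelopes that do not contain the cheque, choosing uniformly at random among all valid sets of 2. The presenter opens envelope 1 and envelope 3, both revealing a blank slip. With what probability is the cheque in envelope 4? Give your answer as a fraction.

1/4

Condition on the true location of the cheque.
If it is in either of envelopes 1 and 3 (prior 1/4 each): that envelope was opened and seen not to hold the prize — ruled out; weight (1/4)·0 = 0 each.
If it is in envelope 2 (prior 1/4): the presenter has no choice, probability 1; weight (1/4)·1 = 1/4.
If it is in envelope 4 (prior 1/4): the presenter has 3 equally likely choices, so probability 1/3; weight (1/4)·(1/3) = 1/12.
The weights sum to 1/3.
So P(the cheque in envelope 4 | the presenter opened envelope 1 and envelope 3) = (1/12) / (1/3) = 1/4.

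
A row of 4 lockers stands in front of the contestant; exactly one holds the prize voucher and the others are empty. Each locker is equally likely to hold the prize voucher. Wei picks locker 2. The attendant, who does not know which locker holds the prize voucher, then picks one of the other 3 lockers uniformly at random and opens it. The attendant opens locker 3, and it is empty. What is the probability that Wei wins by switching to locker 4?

1/3

Condition on the true location of the prize voucher.
If it is in any of lockers 1, 2, and 4 (prior 1/4 each): the attendant picks locker 3 with probability 1/3 regardless, and it is not the prize; weight (1/4)·(1/3) = 1/12 each.
If it is in locker 3 (prior 1/4): the attendant opened locker 3, so this case is ruled out; weight (1/4)·0 = 0.
The weights sum to 1/4.
So P(the prize voucher in locker 4 | the attendant opened locker 3) = (1/12) / (1/4) = 1/3.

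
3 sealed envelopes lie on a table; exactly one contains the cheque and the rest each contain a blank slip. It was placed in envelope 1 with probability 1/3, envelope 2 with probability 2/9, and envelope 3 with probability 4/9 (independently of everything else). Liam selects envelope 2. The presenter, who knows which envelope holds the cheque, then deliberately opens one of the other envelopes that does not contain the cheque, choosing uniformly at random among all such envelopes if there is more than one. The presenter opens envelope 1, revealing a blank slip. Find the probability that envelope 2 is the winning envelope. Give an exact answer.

1/5

Consider each possible location of the cheque in turn.
If it is in envelope 1 (prior 1/3): the presenter opened envelope 1, so this case is ruled out; weight (1/3)·0 = 0.
If it is in envelope 2 (prior 2/9): the presenter has 2 equally likely choices, so probability 1/2; weight (2/9)·(1/2) = 1/9.
If it is in envelope 3 (prior 4/9): the presenter has no choice, probability 1; weight (4/9)·1 = 4/9.
The weights sum to 5/9.
So P(the cheque in envelope 2 | the presenter opened envelope 1) = (1/9) / (5/9) = 1/5.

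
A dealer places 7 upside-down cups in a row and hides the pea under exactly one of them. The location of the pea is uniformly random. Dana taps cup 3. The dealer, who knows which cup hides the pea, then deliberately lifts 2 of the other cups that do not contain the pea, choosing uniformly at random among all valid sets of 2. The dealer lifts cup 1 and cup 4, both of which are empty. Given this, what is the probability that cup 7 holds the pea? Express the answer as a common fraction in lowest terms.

3/14

Consider each possible location of the pea in turn.
If it is under either of cups 1 and 4 (prior 1/7 each): that cup was opened and seen not to hold the prize — ruled out; weight (1/7)·0 = 0 each.
If it is under any of cups 2, 5, 6, and 7 (prior 1/7 each): the dealer has 10 equally likely choices, so probability 1/10; weight (1/7)·(1/10) = 1/70 each.
If it is under cup 3 (prior 1/7): the dealer has 15 equally likely choices, so probability 1/15; weight (1/7)·(1/15) = 1/105.
The weights sum to 1/15.
So P(the pea under cup 7 | the dealer opened cup 1 and cup 4) = (1/70) / (1/15) = 3/14.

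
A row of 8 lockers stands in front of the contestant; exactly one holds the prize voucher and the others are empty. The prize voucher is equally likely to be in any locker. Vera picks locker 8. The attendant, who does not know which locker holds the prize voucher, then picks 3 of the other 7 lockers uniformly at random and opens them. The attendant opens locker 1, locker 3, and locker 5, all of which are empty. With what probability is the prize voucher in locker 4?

1/5

Condition on the true location of the prize voucher.
If it is in any of lockers 1, 3, and 5 (prior 1/8 each): that locker was opened and seen not to hold the prize — ruled out; weight (1/8)·0 = 0 each.
If it is in any of lockers 2, 4, 6, 7, and 8 (prior 1/8 each): the attendant picks exactly this set with probability 1/35 regardless, and none is the prize; weight (1/8)·(1/35) = 1/280 each.
The weights sum to 1/56.
So P(the prize voucher in locker 4 | the attendant opened locker 1, locker 3, and locker 5) = (1/280) / (1/56) = 1/5.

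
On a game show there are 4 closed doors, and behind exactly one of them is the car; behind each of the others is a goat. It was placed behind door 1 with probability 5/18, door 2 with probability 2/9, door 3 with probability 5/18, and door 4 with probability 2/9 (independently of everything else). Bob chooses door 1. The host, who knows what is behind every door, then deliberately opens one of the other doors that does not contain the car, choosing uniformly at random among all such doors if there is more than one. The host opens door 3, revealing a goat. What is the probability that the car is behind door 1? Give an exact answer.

5/17

Consider each possible location of the car in turn.
If it is behind door 1 (prior 5/18): the host has 3 equally likely choices, so probability 1/3; weight (5/18)·(1/3) = 5/54.
If it is behind either of doors 2 and 4 (prior 2/9 each): the host has 2 equally likely choices, so probability 1/2; weight (2/9)·(1/2) = 1/9 each.
If it is behind door 3 (prior 5/18): the host opened door 3, so this case is ruled out; weight (5/18)·0 = 0.
The weights sum to 17/54.
So P(the car behind door 1 | the host opened door 3) = (5/54) / (17/54) = 5/17.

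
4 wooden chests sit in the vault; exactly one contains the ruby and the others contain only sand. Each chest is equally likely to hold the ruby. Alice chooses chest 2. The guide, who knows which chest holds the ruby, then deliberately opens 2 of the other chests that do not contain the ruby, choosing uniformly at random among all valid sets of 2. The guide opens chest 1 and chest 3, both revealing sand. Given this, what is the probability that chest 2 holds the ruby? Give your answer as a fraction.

Apply Bayes' rule, conditioning on where the ruby actually is.
If it is in either of chests 1 and 3 (prior 1/4 each): that chest was opened and seen not to hold the prize — ruled out; weight (1/4)·0 = 0 each.
If it is in chest 2 (prior 1/4): the guide has 3 equally likely choices, so probability 1/3; weight (1/4)·(1/3) = 1/12.
If it is in chest 4 (prior 1/4): the guide has no choice, probability 1; weight (1/4)·1 = 1/4.
The weights sum to 1/3.
So P(the ruby in chest 2 | the guide opened chest 1 and chest 3) = (1/12) / (1/3) = 1/4.

1/4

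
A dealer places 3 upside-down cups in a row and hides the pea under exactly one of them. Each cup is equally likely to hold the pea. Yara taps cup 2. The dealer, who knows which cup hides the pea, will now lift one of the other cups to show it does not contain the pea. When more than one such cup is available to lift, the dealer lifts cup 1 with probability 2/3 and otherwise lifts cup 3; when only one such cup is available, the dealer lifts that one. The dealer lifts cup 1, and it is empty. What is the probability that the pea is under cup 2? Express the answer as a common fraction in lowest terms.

Apply Bayes' rule, conditioning on where the pea actually is.
If it is under cup 1 (prior 1/3): the dealer opened cup 1, so this case is ruled out; weight (1/3)·0 = 0.
If it is under cup 2 (prior 1/3): cup 1 is available, opened with probability 2/3; weight (1/3)·(2/3) = 2/9.
If it is under cup 3 (prior 1/3): only cup 1 is available, probability 1; weight (1/3)·1 = 1/3.
The weights sum to 5/9.
So P(the pea under cup 2 | the dealer opened cup 1) = (2/9) / (5/9) = 2/5.

2/5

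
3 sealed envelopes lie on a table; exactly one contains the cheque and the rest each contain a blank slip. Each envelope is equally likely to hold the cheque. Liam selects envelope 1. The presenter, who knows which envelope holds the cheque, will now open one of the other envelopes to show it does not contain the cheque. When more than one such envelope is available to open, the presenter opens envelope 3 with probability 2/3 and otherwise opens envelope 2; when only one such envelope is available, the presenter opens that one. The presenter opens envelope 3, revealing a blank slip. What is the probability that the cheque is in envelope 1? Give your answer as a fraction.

Consider each possible location of the cheque in turn.
If it is in envelope 1 (prior 1/3): envelope 3 is available, opened with probability 2/3; weight (1/3)·(2/3) = 2/9.
If it is in envelope 2 (prior 1/3): only envelope 3 is available, probability 1; weight (1/3)·1 = 1/3.
If it is in envelope 3 (prior 1/3): the presenter opened envelope 3, so this case is ruled out; weight (1/3)·0 = 0.
The weights sum to 5/9.
So P(the cheque in envelope 1 | the presenter opened envelope 3) = (2/9) / (5/9) = 2/5.

2/5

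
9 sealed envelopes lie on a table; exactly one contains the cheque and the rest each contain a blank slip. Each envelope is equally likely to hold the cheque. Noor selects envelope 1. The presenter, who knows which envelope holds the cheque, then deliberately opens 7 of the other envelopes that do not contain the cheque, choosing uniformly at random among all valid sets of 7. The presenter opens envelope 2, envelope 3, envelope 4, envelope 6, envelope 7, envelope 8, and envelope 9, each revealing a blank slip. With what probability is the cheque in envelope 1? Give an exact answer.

Consider each possible location of the cheque in turn.
If it is in envelope 1 (prior 1/9): the presenter has 8 equally likely choices, so probability 1/8; weight (1/9)·(1/8) = 1/72.
If it is in any of envelopes 2, 3, 4, 6, 7, 8, and 9 (prior 1/9 each): that envelope was opened and seen not to hold the prize — ruled out; weight (1/9)·0 = 0 each.
If it is in envelope 5 (prior 1/9): the presenter has no choice, probability 1; weight (1/9)·1 = 1/9.
The weights sum to 1/8.
So P(the cheque in envelope 1 | the presenter opened envelope 2, envelope 3, envelope 4, envelope 6, envelope 7, envelope 8, and envelope 9) = (1/72) / (1/8) = 1/9.

1/9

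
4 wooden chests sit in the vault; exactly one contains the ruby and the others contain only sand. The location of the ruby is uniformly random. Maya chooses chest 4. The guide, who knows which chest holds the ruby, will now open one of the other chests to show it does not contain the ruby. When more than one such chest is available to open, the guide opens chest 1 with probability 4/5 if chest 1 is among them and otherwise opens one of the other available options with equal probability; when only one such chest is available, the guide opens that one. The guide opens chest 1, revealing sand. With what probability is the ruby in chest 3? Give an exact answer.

Consider each possible location of the ruby in turn.
If it is in chest 1 (prior 1/4): the guide opened chest 1, so this case is ruled out; weight (1/4)·0 = 0.
If it is in any of chests 2, 3, and 4 (prior 1/4 each): chest 1 is available, opened with probability 4/5; weight (1/4)·(4/5) = 1/5 each.
The weights sum to 3/5.
So P(the ruby in chest 3 | the guide opened chest 1) = (1/5) / (3/5) = 1/3.

1/3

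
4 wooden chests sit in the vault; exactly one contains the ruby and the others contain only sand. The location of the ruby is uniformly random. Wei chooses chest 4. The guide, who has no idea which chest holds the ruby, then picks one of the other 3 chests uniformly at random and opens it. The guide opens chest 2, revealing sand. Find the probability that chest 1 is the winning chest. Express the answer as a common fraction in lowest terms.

1/3

Apply Bayes' rule, conditioning on where the ruby actually is.
If it is in any of chests 1, 3, and 4 (prior 1/4 each): the guide picks chest 2 with probability 1/3 regardless, and it is not the prize; weight (1/4)·(1/3) = 1/12 each.
If it is in chest 2 (prior 1/4): the guide opened chest 2, so this case is ruled out; weight (1/4)·0 = 0.
The weights sum to 1/4.
So P(the ruby in chest 1 | the guide opened chest 2) = (1/12) / (1/4) = 1/3.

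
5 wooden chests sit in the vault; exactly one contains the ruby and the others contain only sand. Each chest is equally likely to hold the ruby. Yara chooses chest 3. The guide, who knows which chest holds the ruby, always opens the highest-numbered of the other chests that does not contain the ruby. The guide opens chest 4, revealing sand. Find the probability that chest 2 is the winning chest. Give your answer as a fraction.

Apply Bayes' rule, conditioning on where the ruby actually is.
If it is in any of chests 1, 2, and 3 (prior 1/5 each): the guide would have opened chest 5 instead, probability 0; weight (1/5)·0 = 0 each.
If it is in chest 4 (prior 1/5): the guide opened chest 4, so this case is ruled out; weight (1/5)·0 = 0.
If it is in chest 5 (prior 1/5): chest 4 is the highest-numbered option available, probability 1; weight (1/5)·1 = 1/5.
The weights sum to 1/5.
So P(the ruby in chest 2 | the guide opened chest 4) = 0 / (1/5) = 0.

0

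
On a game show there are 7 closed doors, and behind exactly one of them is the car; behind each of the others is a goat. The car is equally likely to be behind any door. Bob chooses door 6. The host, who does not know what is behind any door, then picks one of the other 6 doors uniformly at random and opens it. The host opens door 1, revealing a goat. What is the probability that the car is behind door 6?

1/6

Consider each possible location of the car in turn.
If it is behind door 1 (prior 1/7): the host opened door 1, so this case is ruled out; weight (1/7)·0 = 0.
If it is behind any of doors 2, 3, 4, 5, 6, and 7 (prior 1/7 each): the host picks door 1 with probability 1/6 regardless, and it is not the prize; weight (1/7)·(1/6) = 1/42 each.
The weights sum to 1/7.
So P(the car behind door 6 | the host opened door 1) = (1/42) / (1/7) = 1/6.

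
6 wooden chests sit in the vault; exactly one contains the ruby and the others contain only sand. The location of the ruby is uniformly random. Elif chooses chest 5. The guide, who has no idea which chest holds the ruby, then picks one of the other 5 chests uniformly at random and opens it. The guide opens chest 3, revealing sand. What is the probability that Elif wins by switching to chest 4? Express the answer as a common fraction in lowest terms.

1/5

Condition on the true location of the ruby.
If it is in any of chests 1, 2, 4, 5, and 6 (prior 1/6 each): the guide picks chest 3 with probability 1/5 regardless, and it is not the prize; weight (1/6)·(1/5) = 1/30 each.
If it is in chest 3 (prior 1/6): the guide opened chest 3, so this case is ruled out; weight (1/6)·0 = 0.
The weights sum to 1/6.
So P(the ruby in chest 4 | the guide opened chest 3) = (1/30) / (1/6) = 1/5.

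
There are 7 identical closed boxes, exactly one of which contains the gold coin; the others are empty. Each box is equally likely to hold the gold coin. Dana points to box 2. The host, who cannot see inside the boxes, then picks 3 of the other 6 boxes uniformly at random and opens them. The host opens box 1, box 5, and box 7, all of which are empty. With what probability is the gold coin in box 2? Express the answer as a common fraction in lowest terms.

Condition on the true location of the gold coin.
If it is in any of boxes 1, 5, and 7 (prior 1/7 each): that box was opened and seen not to hold the prize — ruled out; weight (1/7)·0 = 0 each.
If it is in any of boxes 2, 3, 4, and 6 (prior 1/7 each): the host picks exactly this set with probability 1/20 regardless, and none is the prize; weight (1/7)·(1/20) = 1/140 each.
The weights sum to 1/35.
So P(the gold coin in box 2 | the host opened box 1, box 5, and box 7) = (1/140) / (1/35) = 1/4.

1/4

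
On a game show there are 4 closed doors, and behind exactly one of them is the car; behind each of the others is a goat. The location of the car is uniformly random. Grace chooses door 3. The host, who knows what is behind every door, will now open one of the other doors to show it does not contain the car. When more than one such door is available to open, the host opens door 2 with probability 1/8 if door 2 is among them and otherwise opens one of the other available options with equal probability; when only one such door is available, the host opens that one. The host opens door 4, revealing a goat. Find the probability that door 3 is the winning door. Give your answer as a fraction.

Condition on the true location of the car.
If it is behind door 1 (prior 1/4): door 2 is available but not opened, probability 7/8; weight (1/4)·(7/8) = 7/32.
If it is behind door 2 (prior 1/4): door 2 holds the prize so is unavailable; the host chooses uniformly among the 2 others, probability 1/2; weight (1/4)·(1/2) = 1/8.
If it is behind door 3 (prior 1/4): door 2 is available but not opened; door 4 gets probability (1 − 1/8)/2 = 7/16; weight (1/4)·(7/16) = 7/64.
If it is behind door 4 (prior 1/4): the host opened door 4, so this case is ruled out; weight (1/4)·0 = 0.
The weights sum to 29/64.
So P(the car behind door 3 | the host opened door 4) = (7/64) / (29/64) = 7/29.

7/29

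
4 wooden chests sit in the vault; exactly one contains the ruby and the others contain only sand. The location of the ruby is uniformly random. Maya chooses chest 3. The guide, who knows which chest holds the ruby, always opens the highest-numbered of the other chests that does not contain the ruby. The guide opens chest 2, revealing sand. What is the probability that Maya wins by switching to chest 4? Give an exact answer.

Apply Bayes' rule, conditioning on where the ruby actually is.
If it is in either of chests 1 and 3 (prior 1/4 each): the guide would have opened chest 4 instead, probability 0; weight (1/4)·0 = 0 each.
If it is in chest 2 (prior 1/4): the guide opened chest 2, so this case is ruled out; weight (1/4)·0 = 0.
If it is in chest 4 (prior 1/4): chest 2 is the highest-numbered option available, probability 1; weight (1/4)·1 = 1/4.
The weights sum to 1/4.
So P(the ruby in chest 4 | the guide opened chest 2) = (1/4) / (1/4) = 1.

1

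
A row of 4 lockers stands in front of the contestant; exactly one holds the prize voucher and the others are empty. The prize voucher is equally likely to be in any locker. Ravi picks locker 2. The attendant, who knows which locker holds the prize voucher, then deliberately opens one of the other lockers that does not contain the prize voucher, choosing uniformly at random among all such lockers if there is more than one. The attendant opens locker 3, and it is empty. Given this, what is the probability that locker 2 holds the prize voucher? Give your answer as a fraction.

1/4

Apply Bayes' rule, conditioning on where the prize voucher actually is.
If it is in either of lockers 1 and 4 (prior 1/4 each): the attendant has 2 equally likely choices, so probability 1/2; weight (1/4)·(1/2) = 1/8 each.
If it is in locker 2 (prior 1/4): the attendant has 3 equally likely choices, so probability 1/3; weight (1/4)·(1/3) = 1/12.
If it is in locker 3 (prior 1/4): the attendant opened locker 3, so this case is ruled out; weight (1/4)·0 = 0.
The weights sum to 1/3.
So P(the prize voucher in locker 2 | the attendant opened locker 3) = (1/12) / (1/3) = 1/4.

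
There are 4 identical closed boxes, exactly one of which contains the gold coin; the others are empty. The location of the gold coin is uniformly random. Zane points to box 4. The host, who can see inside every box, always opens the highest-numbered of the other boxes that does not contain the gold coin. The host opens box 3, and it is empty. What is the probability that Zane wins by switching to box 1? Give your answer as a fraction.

1/3

Condition on the true location of the gold coin.
If it is in any of boxes 1, 2, and 4 (prior 1/4 each): box 3 is the highest-numbered option available, probability 1; weight (1/4)·1 = 1/4 each.
If it is in box 3 (prior 1/4): the host opened box 3, so this case is ruled out; weight (1/4)·0 = 0.
The weights sum to 3/4.
So P(the gold coin in box 1 | the host opened box 3) = (1/4) / (3/4) = 1/3.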